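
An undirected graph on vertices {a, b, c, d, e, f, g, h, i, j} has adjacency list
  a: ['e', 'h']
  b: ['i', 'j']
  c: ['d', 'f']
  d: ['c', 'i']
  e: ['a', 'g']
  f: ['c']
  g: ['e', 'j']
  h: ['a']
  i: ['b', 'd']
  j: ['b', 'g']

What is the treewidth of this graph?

1

A width-1 tree decomposition is:
Bags: B1 = {c, f}  B2 = {c, d}  B3 = {d, i}  B4 = {b, i}  B5 = {b, j}  B6 = {g, j}  B7 = {e, g}  B8 = {a, e}  B9 = {a, h}
Tree: B1–B2, B2–B3, B3–B4, B4–B5, B5–B6, B6–B7, B7–B8, B8–B9
Each bag holds 2 vertices, so the decomposition has width 1, which upper-bounds the treewidth. Since G has at least one edge (e.g. f–c), it is not an edgeless graph, so tw(G) ≥ 1. The upper and lower bounds meet at 1, so that is the treewidth.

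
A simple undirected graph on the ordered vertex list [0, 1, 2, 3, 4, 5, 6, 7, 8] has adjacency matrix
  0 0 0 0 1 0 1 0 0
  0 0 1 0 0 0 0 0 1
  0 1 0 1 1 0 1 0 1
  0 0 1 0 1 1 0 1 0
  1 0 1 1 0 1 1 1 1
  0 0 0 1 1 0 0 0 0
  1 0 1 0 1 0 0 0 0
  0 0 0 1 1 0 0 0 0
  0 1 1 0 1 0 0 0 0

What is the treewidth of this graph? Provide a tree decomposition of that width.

Treewidth 2.
One such decomposition:
Bags: B1 = {2, 4, 6}  B2 = {2, 3, 4}  B3 = {2, 4, 8}  B4 = {0, 4, 6}  B5 = {3, 4, 7}  B6 = {1, 2, 8}  B7 = {3, 4, 5}
Tree: B1–B2, B2–B3, B1–B4, B2–B5, B3–B6, B5–B7

Each bag holds 3 vertices, so the decomposition has width 2, which upper-bounds the treewidth. For the lower bound, the 3 vertices {1, 2, 8} are pairwise adjacent, and any tree decomposition puts a clique entirely inside one bag — forcing width ≥ 2. Hence tw(G) = 2 exactly.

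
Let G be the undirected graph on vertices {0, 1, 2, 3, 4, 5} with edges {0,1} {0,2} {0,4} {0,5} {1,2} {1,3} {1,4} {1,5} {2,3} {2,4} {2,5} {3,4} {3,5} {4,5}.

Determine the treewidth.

4

A width-4 tree decomposition is:
Bags: B1 = {0, 1, 2, 4, 5}  B2 = {1, 2, 3, 4, 5}
Tree: B1–B2
Each bag holds 5 vertices, so the decomposition has width 4, which upper-bounds the treewidth. Conversely, {0, 1, 2, 4, 5} is a clique of size 5, and the vertices of any clique must share a bag in every tree decomposition; so some bag has ≥ 5 vertices and tw(G) ≥ 4. Therefore the treewidth is 4.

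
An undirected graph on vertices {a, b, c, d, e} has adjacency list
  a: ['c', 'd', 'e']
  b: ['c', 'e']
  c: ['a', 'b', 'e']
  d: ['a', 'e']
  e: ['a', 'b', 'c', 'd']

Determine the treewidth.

A width-2 tree decomposition is:
Bags: B1 = {a, c, e}  B2 = {a, d, e}  B3 = {b, c, e}
Tree: B1–B2, B1–B3
Each bag holds 3 vertices, so the decomposition has width 2, which upper-bounds the treewidth. For the lower bound, the 3 vertices {a, d, e} are pairwise adjacent, and any tree decomposition puts a clique entirely inside one bag — forcing width ≥ 2. Therefore the treewidth is 2.

2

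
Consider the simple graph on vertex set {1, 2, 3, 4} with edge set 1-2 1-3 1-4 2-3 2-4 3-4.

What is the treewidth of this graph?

3

A width-3 tree decomposition is:
Bags: B1 = {1, 2, 3, 4}
Tree: (single bag)
A single bag containing all 4 vertices is trivially a valid decomposition of width 3. On the other hand G contains the 4-clique {1, 2, 3, 4}. A clique must lie in a single bag of any decomposition, so no decomposition can have width below 3. The upper and lower bounds meet at 3, so that is the treewidth.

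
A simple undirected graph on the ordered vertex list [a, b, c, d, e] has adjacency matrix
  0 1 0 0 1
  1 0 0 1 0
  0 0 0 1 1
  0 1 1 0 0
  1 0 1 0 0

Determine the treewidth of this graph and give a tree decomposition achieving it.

Each bag holds 3 vertices, so the decomposition has width 2, which upper-bounds the treewidth. Since c–e–a–b–d–c is a cycle in G, G is not acyclic. Forests are exactly the graphs of treewidth ≤ 1, so tw(G) ≥ 2. The upper and lower bounds meet at 2, so that is the treewidth.

Treewidth 2.
One such decomposition:
Bags: B1 = {a, c, e}  B2 = {a, b, c}  B3 = {b, c, d}
Tree: B1–B2, B2–B3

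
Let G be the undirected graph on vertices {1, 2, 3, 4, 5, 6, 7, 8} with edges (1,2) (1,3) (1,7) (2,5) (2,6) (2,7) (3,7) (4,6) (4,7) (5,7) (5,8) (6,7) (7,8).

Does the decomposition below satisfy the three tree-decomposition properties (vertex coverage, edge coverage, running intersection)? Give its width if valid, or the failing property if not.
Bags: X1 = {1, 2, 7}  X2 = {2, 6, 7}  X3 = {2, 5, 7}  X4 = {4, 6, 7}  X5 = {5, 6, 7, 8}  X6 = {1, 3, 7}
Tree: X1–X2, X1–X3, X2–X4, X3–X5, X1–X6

No — bags containing vertex 6 are not connected in the tree.

A tree decomposition must satisfy three properties: every vertex lies in some bag; for every edge, both endpoints lie together in some bag; and for every vertex, the bags containing it form a connected subtree. Here bags containing vertex 6 are not connected in the tree, so the decomposition is invalid.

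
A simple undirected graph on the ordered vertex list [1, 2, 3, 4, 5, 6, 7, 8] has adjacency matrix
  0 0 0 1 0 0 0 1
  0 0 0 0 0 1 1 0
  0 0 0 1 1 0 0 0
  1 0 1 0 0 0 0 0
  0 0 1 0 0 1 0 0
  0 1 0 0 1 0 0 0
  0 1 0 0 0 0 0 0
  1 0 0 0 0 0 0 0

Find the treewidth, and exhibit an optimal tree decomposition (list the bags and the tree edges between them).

Treewidth 1.
One optimal decomposition is:
Bags: B1 = {1, 8}  B2 = {1, 4}  B3 = {3, 4}  B4 = {3, 5}  B5 = {5, 6}  B6 = {2, 6}  B7 = {2, 7}
Tree: B1–B2, B2–B3, B3–B4, B4–B5, B5–B6, B6–B7

The largest bag has 2 vertices, giving width 1; this decomposition certifies tw(G) ≤ 1. Any graph with an edge has treewidth ≥ 1, and G has the edge 8–1. Hence tw(G) = 1 exactly.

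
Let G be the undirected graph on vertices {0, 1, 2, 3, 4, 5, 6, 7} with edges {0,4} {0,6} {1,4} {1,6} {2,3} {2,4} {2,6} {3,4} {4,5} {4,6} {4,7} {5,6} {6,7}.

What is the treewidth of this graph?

2

A width-2 tree decomposition is:
Bags: B1 = {0, 4, 6}  B2 = {2, 4, 6}  B3 = {2, 3, 4}  B4 = {4, 5, 6}  B5 = {1, 4, 6}  B6 = {4, 6, 7}
Tree: B1–B2, B2–B3, B1–B4, B1–B5, B2–B6
The largest bag has 3 vertices, giving width 2; this decomposition certifies tw(G) ≤ 2. On the other hand G contains the 3-clique {2, 3, 4}. A clique must lie in a single bag of any decomposition, so no decomposition can have width below 2. Hence tw(G) = 2 exactly.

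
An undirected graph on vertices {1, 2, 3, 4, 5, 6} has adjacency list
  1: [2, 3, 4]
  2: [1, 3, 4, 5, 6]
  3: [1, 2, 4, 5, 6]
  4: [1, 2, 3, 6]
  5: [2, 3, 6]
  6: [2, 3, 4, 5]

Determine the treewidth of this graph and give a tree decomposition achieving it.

Every bag has size at most 4, so the width is 4 − 1 = 3 and tw(G) ≤ 3. For the lower bound, the 4 vertices {1, 2, 3, 4} are pairwise adjacent, and any tree decomposition puts a clique entirely inside one bag — forcing width ≥ 3. Hence tw(G) = 3 exactly.

Treewidth 3.
One such decomposition:
Bags: B1 = {2, 3, 5, 6}  B2 = {2, 3, 4, 6}  B3 = {1, 2, 3, 4}
Tree: B1–B2, B2–B3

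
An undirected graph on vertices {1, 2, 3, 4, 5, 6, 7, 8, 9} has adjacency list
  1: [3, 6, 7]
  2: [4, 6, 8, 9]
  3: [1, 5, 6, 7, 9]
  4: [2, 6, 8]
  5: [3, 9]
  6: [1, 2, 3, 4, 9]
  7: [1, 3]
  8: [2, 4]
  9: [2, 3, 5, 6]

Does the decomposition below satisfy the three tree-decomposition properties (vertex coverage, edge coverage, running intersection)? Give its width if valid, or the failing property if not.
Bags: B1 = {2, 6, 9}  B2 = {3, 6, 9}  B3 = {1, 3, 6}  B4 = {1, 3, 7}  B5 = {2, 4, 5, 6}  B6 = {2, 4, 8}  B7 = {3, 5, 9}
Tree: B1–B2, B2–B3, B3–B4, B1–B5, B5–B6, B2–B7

No — bags containing vertex 5 are not connected in the tree.

A tree decomposition must satisfy three properties: every vertex lies in some bag; for every edge, both endpoints lie together in some bag; and for every vertex, the bags containing it form a connected subtree. Here bags containing vertex 5 are not connected in the tree, so the decomposition is invalid.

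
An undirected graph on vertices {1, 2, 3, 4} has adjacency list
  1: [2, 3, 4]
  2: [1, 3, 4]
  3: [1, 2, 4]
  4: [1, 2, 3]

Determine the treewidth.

A width-3 tree decomposition is:
Bags: B1 = {1, 2, 3, 4}
Tree: (single bag)
A single bag containing all 4 vertices is trivially a valid decomposition of width 3. Conversely, {1, 2, 3, 4} is a clique of size 4, and the vertices of any clique must share a bag in every tree decomposition; so some bag has ≥ 4 vertices and tw(G) ≥ 3. The upper and lower bounds meet at 3, so that is the treewidth.

3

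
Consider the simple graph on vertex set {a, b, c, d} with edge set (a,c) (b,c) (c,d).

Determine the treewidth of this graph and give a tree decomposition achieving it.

Treewidth 1.
One optimal decomposition is:
Bags: B1 = {a, c}  B2 = {c, d}  B3 = {b, c}
Tree: B1–B2, B2–B3

Every bag has size at most 2, so the width is 2 − 1 = 1 and tw(G) ≤ 1. Any graph with an edge has treewidth ≥ 1, and G has the edge c–a. Therefore the treewidth is 1.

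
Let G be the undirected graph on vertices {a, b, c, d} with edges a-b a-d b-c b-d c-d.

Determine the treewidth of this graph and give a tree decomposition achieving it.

Treewidth 2.
One optimal decomposition is:
Bags: B1 = {b, c, d}  B2 = {a, b, d}
Tree: B1–B2

Each bag holds 3 vertices, so the decomposition has width 2, which upper-bounds the treewidth. For the lower bound, the 3 vertices {b, c, d} are pairwise adjacent, and any tree decomposition puts a clique entirely inside one bag — forcing width ≥ 2. Therefore the treewidth is 2.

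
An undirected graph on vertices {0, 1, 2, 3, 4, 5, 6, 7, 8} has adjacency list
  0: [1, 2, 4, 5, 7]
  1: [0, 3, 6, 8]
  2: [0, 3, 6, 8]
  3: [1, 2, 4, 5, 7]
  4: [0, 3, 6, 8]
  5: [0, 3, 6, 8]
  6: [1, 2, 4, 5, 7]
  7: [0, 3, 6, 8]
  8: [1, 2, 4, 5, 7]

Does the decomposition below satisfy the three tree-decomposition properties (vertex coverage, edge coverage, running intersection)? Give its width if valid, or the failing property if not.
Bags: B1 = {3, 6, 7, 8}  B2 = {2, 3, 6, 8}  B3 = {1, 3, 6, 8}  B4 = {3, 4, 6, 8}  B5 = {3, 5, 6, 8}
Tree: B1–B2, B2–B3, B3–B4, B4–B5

A tree decomposition must satisfy three properties: every vertex lies in some bag; for every edge, both endpoints lie together in some bag; and for every vertex, the bags containing it form a connected subtree. Here vertex 0 appears in no bag, so the decomposition is invalid.

No — vertex 0 appears in no bag.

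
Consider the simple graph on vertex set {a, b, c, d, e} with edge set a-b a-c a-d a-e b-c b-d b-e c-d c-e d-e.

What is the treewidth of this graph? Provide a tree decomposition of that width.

Treewidth 4.
One such decomposition:
Bags: B1 = {a, b, c, d, e}
Tree: (single bag)

With just one bag of size 5, the width is 5 − 1 = 4, so tw(G) ≤ 4. On the other hand G contains the 5-clique {a, b, c, d, e}. A clique must lie in a single bag of any decomposition, so no decomposition can have width below 4. Combining the bounds, tw(G) = 4.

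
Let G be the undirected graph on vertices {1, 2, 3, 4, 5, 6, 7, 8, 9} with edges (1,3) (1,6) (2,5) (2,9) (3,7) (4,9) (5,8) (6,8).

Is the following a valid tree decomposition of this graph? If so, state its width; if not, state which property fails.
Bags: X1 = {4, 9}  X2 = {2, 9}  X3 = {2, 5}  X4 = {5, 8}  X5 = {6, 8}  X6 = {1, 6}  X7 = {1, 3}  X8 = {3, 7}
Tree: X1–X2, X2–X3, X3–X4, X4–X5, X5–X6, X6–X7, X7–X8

Yes; width 1.

Every vertex of G appears in some bag (union = {1, 2, 3, 4, 5, 6, 7, 8, 9}); every edge is covered by a bag; and for each vertex v the set of bags containing v is connected in the bag tree. The decomposition is therefore valid. The largest bag has 2 vertices, so the width is 1.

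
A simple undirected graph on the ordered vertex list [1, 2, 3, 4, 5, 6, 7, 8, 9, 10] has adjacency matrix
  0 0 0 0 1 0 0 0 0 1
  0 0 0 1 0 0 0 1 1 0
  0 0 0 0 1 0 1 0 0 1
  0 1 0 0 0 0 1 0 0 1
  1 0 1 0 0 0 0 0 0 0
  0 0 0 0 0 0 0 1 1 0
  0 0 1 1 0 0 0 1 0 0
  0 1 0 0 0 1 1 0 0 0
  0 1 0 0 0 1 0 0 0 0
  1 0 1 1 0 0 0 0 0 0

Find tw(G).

A width-2 tree decomposition is:
Bags: B1 = {6, 8, 9}  B2 = {2, 8, 9}  B3 = {2, 7, 8}  B4 = {2, 4, 7}  B5 = {3, 4, 7}  B6 = {3, 4, 10}  B7 = {3, 5, 10}  B8 = {1, 5, 10}
Tree: B1–B2, B2–B3, B3–B4, B4–B5, B5–B6, B6–B7, B7–B8
Each bag holds 3 vertices, so the decomposition has width 2, which upper-bounds the treewidth. Since 6–9–2–8–6 is a cycle in G, G is not acyclic. Forests are exactly the graphs of treewidth ≤ 1, so tw(G) ≥ 2. The upper and lower bounds meet at 2, so that is the treewidth.

2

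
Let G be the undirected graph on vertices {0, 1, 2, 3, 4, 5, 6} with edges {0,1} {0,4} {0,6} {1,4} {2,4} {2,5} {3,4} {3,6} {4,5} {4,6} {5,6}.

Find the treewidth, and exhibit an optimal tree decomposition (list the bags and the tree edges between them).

Each bag holds 3 vertices, so the decomposition has width 2, which upper-bounds the treewidth. For the lower bound, the 3 vertices {0, 1, 4} are pairwise adjacent, and any tree decomposition puts a clique entirely inside one bag — forcing width ≥ 2. Hence tw(G) = 2 exactly.

Treewidth 2.
Bags: B1 = {3, 4, 6}  B2 = {0, 4, 6}  B3 = {4, 5, 6}  B4 = {2, 4, 5}  B5 = {0, 1, 4}
Tree: B1–B2, B2–B3, B3–B4, B2–B5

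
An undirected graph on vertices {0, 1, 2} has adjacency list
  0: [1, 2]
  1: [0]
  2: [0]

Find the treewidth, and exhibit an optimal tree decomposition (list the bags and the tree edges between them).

Treewidth 1.
One such decomposition:
Bags: B1 = {0, 1}  B2 = {0, 2}
Tree: B1–B2

Every bag has size at most 2, so the width is 2 − 1 = 1 and tw(G) ≤ 1. Any graph with an edge has treewidth ≥ 1, and G has the edge 0–1. Hence tw(G) = 1 exactly.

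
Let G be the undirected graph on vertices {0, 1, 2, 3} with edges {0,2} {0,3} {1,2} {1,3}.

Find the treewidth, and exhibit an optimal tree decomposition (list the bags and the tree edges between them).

Treewidth 2.
One optimal decomposition is:
Bags: B1 = {1, 2, 3}  B2 = {0, 2, 3}
Tree: B1–B2

Every bag has size at most 3, so the width is 3 − 1 = 2 and tw(G) ≤ 2. For the lower bound, G contains the cycle 2–1–3–0–2, so G is not a forest; only forests have treewidth ≤ 1, hence tw(G) ≥ 2. Combining the bounds, tw(G) = 2.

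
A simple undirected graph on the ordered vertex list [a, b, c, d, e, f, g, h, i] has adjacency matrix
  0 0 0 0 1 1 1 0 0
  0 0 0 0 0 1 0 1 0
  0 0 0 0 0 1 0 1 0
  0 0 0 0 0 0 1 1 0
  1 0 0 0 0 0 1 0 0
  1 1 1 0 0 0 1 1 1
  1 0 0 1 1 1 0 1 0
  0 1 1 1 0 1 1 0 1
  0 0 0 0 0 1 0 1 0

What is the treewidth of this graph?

2

A width-2 tree decomposition is:
Bags: B1 = {f, g, h}  B2 = {a, f, g}  B3 = {c, f, h}  B4 = {d, g, h}  B5 = {f, h, i}  B6 = {a, e, g}  B7 = {b, f, h}
Tree: B1–B2, B1–B3, B1–B4, B1–B5, B2–B6, B3–B7
The largest bag has 3 vertices, giving width 2; this decomposition certifies tw(G) ≤ 2. For the lower bound, the 3 vertices {d, g, h} are pairwise adjacent, and any tree decomposition puts a clique entirely inside one bag — forcing width ≥ 2. Therefore the treewidth is 2.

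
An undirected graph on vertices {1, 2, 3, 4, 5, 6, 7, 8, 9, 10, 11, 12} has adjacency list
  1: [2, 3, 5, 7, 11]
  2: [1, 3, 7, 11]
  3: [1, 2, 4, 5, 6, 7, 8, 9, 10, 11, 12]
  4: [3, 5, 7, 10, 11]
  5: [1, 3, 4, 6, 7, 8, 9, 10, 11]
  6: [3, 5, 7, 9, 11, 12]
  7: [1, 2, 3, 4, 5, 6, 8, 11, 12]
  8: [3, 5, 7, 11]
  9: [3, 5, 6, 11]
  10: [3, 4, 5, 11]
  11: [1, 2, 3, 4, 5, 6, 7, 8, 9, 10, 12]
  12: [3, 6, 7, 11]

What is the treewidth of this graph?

4

A width-4 tree decomposition is:
Bags: B1 = {1, 3, 5, 7, 11}  B2 = {3, 5, 6, 7, 11}  B3 = {3, 4, 5, 7, 11}  B4 = {3, 4, 5, 10, 11}  B5 = {3, 6, 7, 11, 12}  B6 = {1, 2, 3, 7, 11}  B7 = {3, 5, 7, 8, 11}  B8 = {3, 5, 6, 9, 11}
Tree: B1–B2, B1–B3, B3–B4, B2–B5, B1–B6, B1–B7, B2–B8
Every bag has size at most 5, so the width is 5 − 1 = 4 and tw(G) ≤ 4. On the other hand G contains the 5-clique {1, 2, 3, 7, 11}. A clique must lie in a single bag of any decomposition, so no decomposition can have width below 4. Therefore the treewidth is 4.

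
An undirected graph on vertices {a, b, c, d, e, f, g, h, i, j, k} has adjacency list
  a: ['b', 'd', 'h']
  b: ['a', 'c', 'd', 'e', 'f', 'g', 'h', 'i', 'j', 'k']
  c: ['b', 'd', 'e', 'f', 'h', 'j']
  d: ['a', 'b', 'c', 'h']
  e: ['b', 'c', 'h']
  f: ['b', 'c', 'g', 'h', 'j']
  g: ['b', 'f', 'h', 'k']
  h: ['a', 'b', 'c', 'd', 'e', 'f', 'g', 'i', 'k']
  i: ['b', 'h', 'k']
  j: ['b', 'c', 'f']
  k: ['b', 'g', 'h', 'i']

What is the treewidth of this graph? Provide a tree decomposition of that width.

Treewidth 3.
Bags: B1 = {b, c, f, j}  B2 = {b, c, f, h}  B3 = {b, c, d, h}  B4 = {a, b, d, h}  B5 = {b, f, g, h}  B6 = {b, c, e, h}  B7 = {b, g, h, k}  B8 = {b, h, i, k}
Tree: B1–B2, B2–B3, B3–B4, B2–B5, B3–B6, B5–B7, B7–B8

The largest bag has 4 vertices, giving width 3; this decomposition certifies tw(G) ≤ 3. Conversely, {b, c, f, j} is a clique of size 4, and the vertices of any clique must share a bag in every tree decomposition; so some bag has ≥ 4 vertices and tw(G) ≥ 3. Hence tw(G) = 3 exactly.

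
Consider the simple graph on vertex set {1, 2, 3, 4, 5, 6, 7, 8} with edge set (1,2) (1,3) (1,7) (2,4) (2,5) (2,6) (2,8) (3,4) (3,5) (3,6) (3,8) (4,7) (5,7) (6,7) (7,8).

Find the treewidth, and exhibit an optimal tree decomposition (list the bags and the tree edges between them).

Every bag has size at most 4, so the width is 4 − 1 = 3 and tw(G) ≤ 3. For the lower bound: the 4 vertex sets {2,4}, {3,5}, {7}, {8} are disjoint, each induces a connected subgraph, and every pair is joined by at least one edge of G. Contracting each set to a single vertex therefore yields K_{4} as a minor, and since treewidth is minor-monotone, tw(G) ≥ tw(K_{4}) = 3. Combining the bounds, tw(G) = 3.

Treewidth 3.
One such decomposition:
Bags: B1 = {2, 3, 4, 7}  B2 = {2, 3, 5, 7}  B3 = {2, 3, 7, 8}  B4 = {1, 2, 3, 7}  B5 = {2, 3, 6, 7}
Tree: B1–B2, B2–B3, B3–B4, B4–B5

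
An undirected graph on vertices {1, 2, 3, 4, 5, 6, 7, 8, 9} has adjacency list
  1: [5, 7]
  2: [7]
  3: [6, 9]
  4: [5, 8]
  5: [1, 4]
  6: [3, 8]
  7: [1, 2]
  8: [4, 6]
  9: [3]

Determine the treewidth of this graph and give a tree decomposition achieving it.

Every bag has size at most 2, so the width is 2 − 1 = 1 and tw(G) ≤ 1. G has an edge, so its treewidth is at least 1. The upper and lower bounds meet at 1, so that is the treewidth.

Treewidth 1.
One optimal decomposition is:
Bags: B1 = {3, 9}  B2 = {3, 6}  B3 = {6, 8}  B4 = {4, 8}  B5 = {4, 5}  B6 = {1, 5}  B7 = {1, 7}  B8 = {2, 7}
Tree: B1–B2, B2–B3, B3–B4, B4–B5, B5–B6, B6–B7, B7–B8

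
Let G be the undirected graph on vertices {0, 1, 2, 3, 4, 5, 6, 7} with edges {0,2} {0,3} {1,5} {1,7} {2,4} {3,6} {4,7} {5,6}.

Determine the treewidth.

2

A width-2 tree decomposition is:
Bags: B1 = {1, 5, 7}  B2 = {4, 5, 7}  B3 = {2, 4, 5}  B4 = {0, 2, 5}  B5 = {0, 3, 5}  B6 = {3, 5, 6}
Tree: B1–B2, B2–B3, B3–B4, B4–B5, B5–B6
The largest bag has 3 vertices, giving width 2; this decomposition certifies tw(G) ≤ 2. For the lower bound, G contains the cycle 5–1–7–4–2–0–3–6–5, so G is not a forest; only forests have treewidth ≤ 1, hence tw(G) ≥ 2. Therefore the treewidth is 2.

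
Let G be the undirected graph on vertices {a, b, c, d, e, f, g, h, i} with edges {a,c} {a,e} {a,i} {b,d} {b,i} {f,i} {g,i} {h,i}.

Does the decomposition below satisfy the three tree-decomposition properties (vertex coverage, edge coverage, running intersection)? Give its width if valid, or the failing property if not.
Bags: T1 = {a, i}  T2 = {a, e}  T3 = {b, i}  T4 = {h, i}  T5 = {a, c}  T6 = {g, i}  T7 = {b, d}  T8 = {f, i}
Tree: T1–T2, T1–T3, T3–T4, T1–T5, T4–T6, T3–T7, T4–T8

Yes; width 1.

Checking the three conditions: (i) the bags cover all of {a, b, c, d, e, f, g, h, i}; (ii) for each edge, some bag contains both endpoints; (iii) the bags containing any fixed vertex form a subtree. All hold, so the decomposition is valid with width 2 − 1 = 1.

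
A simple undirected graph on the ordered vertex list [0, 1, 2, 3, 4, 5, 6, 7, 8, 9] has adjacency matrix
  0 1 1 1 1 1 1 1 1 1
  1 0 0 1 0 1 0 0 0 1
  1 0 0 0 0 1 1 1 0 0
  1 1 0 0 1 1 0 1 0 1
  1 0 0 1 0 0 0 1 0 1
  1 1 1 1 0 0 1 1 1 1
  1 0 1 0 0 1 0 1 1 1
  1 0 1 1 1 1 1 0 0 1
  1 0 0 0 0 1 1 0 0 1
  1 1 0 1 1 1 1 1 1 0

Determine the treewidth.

4

A width-4 tree decomposition is:
Bags: B1 = {0, 3, 4, 7, 9}  B2 = {0, 3, 5, 7, 9}  B3 = {0, 5, 6, 7, 9}  B4 = {0, 1, 3, 5, 9}  B5 = {0, 2, 5, 6, 7}  B6 = {0, 5, 6, 8, 9}
Tree: B1–B2, B2–B3, B2–B4, B3–B5, B3–B6
Every bag has size at most 5, so the width is 5 − 1 = 4 and tw(G) ≤ 4. Conversely, {0, 3, 4, 7, 9} is a clique of size 5, and the vertices of any clique must share a bag in every tree decomposition; so some bag has ≥ 5 vertices and tw(G) ≥ 4. The upper and lower bounds meet at 4, so that is the treewidth.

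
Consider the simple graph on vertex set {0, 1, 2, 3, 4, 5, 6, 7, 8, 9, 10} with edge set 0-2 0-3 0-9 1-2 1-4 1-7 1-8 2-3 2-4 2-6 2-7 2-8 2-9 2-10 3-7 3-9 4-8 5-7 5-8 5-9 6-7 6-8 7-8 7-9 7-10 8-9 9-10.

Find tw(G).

A width-3 tree decomposition is:
Bags: B1 = {2, 6, 7, 8}  B2 = {2, 7, 8, 9}  B3 = {1, 2, 7, 8}  B4 = {2, 3, 7, 9}  B5 = {1, 2, 4, 8}  B6 = {0, 2, 3, 9}  B7 = {2, 7, 9, 10}  B8 = {5, 7, 8, 9}
Tree: B1–B2, B1–B3, B2–B4, B3–B5, B4–B6, B4–B7, B2–B8
Each bag holds 4 vertices, so the decomposition has width 3, which upper-bounds the treewidth. Conversely, {0, 2, 3, 9} is a clique of size 4, and the vertices of any clique must share a bag in every tree decomposition; so some bag has ≥ 4 vertices and tw(G) ≥ 3. Combining the bounds, tw(G) = 3.

3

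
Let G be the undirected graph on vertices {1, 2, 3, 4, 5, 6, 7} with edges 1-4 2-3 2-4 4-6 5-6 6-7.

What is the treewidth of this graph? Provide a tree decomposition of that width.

Every bag has size at most 2, so the width is 2 − 1 = 1 and tw(G) ≤ 1. G has an edge, so its treewidth is at least 1. The upper and lower bounds meet at 1, so that is the treewidth.

Treewidth 1.
One optimal decomposition is:
Bags: B1 = {5, 6}  B2 = {6, 7}  B3 = {4, 6}  B4 = {1, 4}  B5 = {2, 4}  B6 = {2, 3}
Tree: B1–B2, B2–B3, B3–B4, B3–B5, B5–B6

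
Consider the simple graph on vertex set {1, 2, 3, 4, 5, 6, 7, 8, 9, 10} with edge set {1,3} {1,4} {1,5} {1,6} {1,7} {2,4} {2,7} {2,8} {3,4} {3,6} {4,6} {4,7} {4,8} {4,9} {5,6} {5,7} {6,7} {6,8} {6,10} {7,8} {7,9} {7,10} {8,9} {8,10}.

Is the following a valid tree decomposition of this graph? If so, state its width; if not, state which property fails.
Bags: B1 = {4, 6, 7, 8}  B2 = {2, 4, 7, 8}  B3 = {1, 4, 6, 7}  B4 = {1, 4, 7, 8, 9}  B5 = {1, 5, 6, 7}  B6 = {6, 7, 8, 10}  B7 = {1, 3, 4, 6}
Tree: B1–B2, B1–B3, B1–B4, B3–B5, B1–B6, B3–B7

A tree decomposition must satisfy three properties: every vertex lies in some bag; for every edge, both endpoints lie together in some bag; and for every vertex, the bags containing it form a connected subtree. Here bags containing vertex 1 are not connected in the tree, so the decomposition is invalid.

No — bags containing vertex 1 are not connected in the tree.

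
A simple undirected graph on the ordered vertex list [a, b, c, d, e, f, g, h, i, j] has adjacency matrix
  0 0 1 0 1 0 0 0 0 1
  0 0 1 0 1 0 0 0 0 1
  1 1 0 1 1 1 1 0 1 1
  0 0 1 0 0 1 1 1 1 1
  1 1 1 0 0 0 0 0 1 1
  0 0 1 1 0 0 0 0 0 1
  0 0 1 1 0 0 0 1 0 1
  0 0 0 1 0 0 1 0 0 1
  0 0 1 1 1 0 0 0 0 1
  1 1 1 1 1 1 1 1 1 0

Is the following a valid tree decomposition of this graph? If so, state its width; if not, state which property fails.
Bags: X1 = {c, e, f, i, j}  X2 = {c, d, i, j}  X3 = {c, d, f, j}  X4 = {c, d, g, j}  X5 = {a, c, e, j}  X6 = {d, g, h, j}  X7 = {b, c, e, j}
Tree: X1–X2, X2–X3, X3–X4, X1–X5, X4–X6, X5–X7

A tree decomposition must satisfy three properties: every vertex lies in some bag; for every edge, both endpoints lie together in some bag; and for every vertex, the bags containing it form a connected subtree. Here bags containing vertex f are not connected in the tree, so the decomposition is invalid.

No — bags containing vertex f are not connected in the tree.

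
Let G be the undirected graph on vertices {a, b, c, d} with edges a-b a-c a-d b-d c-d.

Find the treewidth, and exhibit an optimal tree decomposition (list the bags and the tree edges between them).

The largest bag has 3 vertices, giving width 2; this decomposition certifies tw(G) ≤ 2. On the other hand G contains the 3-clique {a, c, d}. A clique must lie in a single bag of any decomposition, so no decomposition can have width below 2. Combining the bounds, tw(G) = 2.

Treewidth 2.
One such decomposition:
Bags: B1 = {a, c, d}  B2 = {a, b, d}
Tree: B1–B2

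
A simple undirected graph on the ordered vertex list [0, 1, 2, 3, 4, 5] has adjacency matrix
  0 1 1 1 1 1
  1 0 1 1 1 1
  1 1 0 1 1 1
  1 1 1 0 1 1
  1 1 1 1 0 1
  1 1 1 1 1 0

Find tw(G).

5

A width-5 tree decomposition is:
Bags: B1 = {0, 1, 2, 3, 4, 5}
Tree: (single bag)
A single bag containing all 6 vertices is trivially a valid decomposition of width 5. Conversely, {0, 1, 2, 3, 4, 5} is a clique of size 6, and the vertices of any clique must share a bag in every tree decomposition; so some bag has ≥ 6 vertices and tw(G) ≥ 5. The upper and lower bounds meet at 5, so that is the treewidth.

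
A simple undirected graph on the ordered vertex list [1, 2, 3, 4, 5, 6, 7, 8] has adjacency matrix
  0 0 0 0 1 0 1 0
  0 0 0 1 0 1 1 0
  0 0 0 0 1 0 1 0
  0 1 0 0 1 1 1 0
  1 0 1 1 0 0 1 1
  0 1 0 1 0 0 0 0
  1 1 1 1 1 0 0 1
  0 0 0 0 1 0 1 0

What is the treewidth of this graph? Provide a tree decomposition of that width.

Every bag has size at most 3, so the width is 3 − 1 = 2 and tw(G) ≤ 2. Conversely, {2, 4, 6} is a clique of size 3, and the vertices of any clique must share a bag in every tree decomposition; so some bag has ≥ 3 vertices and tw(G) ≥ 2. Hence tw(G) = 2 exactly.

Treewidth 2.
One optimal decomposition is:
Bags: B1 = {4, 5, 7}  B2 = {2, 4, 7}  B3 = {3, 5, 7}  B4 = {2, 4, 6}  B5 = {1, 5, 7}  B6 = {5, 7, 8}
Tree: B1–B2, B1–B3, B2–B4, B1–B5, B1–B6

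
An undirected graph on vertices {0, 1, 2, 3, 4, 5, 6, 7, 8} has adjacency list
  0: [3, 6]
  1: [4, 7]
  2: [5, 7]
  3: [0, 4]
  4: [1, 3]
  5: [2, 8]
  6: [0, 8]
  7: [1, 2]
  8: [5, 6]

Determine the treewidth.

A width-2 tree decomposition is:
Bags: B1 = {1, 2, 7}  B2 = {1, 2, 5}  B3 = {1, 5, 8}  B4 = {1, 6, 8}  B5 = {0, 1, 6}  B6 = {0, 1, 3}  B7 = {1, 3, 4}
Tree: B1–B2, B2–B3, B3–B4, B4–B5, B5–B6, B6–B7
Each bag holds 3 vertices, so the decomposition has width 2, which upper-bounds the treewidth. The edges 1–7–2–5–8–6–0–3–4–1 form a cycle, so G is not a tree and its treewidth is at least 2. Combining the bounds, tw(G) = 2.

2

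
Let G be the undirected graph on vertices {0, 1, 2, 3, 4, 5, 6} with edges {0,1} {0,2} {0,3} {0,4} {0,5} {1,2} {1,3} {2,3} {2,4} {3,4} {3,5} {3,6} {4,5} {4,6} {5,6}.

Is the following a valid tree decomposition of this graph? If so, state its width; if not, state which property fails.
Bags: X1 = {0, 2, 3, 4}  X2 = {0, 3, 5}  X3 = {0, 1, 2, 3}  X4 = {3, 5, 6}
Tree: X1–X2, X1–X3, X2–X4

No — edge (4,5) lies in no bag.

A tree decomposition must satisfy three properties: every vertex lies in some bag; for every edge, both endpoints lie together in some bag; and for every vertex, the bags containing it form a connected subtree. Here edge (4,5) lies in no bag, so the decomposition is invalid.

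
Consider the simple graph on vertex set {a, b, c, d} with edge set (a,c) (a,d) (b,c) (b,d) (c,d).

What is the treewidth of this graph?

A width-2 tree decomposition is:
Bags: B1 = {a, c, d}  B2 = {b, c, d}
Tree: B1–B2
The largest bag has 3 vertices, giving width 2; this decomposition certifies tw(G) ≤ 2. On the other hand G contains the 3-clique {a, c, d}. A clique must lie in a single bag of any decomposition, so no decomposition can have width below 2. Combining the bounds, tw(G) = 2.

2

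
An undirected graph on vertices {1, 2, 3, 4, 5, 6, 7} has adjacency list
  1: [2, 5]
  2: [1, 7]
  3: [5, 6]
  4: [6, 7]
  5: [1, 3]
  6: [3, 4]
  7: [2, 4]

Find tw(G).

2

A width-2 tree decomposition is:
Bags: B1 = {2, 4, 7}  B2 = {1, 2, 4}  B3 = {1, 4, 5}  B4 = {3, 4, 5}  B5 = {3, 4, 6}
Tree: B1–B2, B2–B3, B3–B4, B4–B5
Every bag has size at most 3, so the width is 3 − 1 = 2 and tw(G) ≤ 2. For the lower bound, G contains the cycle 4–7–2–1–5–3–6–4, so G is not a forest; only forests have treewidth ≤ 1, hence tw(G) ≥ 2. Hence tw(G) = 2 exactly.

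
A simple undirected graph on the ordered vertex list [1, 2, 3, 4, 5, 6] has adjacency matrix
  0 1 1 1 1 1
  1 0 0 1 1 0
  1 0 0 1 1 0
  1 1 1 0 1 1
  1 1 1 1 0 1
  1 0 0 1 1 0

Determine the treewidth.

3

A width-3 tree decomposition is:
Bags: B1 = {1, 2, 4, 5}  B2 = {1, 3, 4, 5}  B3 = {1, 4, 5, 6}
Tree: B1–B2, B2–B3
The largest bag has 4 vertices, giving width 3; this decomposition certifies tw(G) ≤ 3. For the lower bound, the 4 vertices {1, 2, 4, 5} are pairwise adjacent, and any tree decomposition puts a clique entirely inside one bag — forcing width ≥ 3. Combining the bounds, tw(G) = 3.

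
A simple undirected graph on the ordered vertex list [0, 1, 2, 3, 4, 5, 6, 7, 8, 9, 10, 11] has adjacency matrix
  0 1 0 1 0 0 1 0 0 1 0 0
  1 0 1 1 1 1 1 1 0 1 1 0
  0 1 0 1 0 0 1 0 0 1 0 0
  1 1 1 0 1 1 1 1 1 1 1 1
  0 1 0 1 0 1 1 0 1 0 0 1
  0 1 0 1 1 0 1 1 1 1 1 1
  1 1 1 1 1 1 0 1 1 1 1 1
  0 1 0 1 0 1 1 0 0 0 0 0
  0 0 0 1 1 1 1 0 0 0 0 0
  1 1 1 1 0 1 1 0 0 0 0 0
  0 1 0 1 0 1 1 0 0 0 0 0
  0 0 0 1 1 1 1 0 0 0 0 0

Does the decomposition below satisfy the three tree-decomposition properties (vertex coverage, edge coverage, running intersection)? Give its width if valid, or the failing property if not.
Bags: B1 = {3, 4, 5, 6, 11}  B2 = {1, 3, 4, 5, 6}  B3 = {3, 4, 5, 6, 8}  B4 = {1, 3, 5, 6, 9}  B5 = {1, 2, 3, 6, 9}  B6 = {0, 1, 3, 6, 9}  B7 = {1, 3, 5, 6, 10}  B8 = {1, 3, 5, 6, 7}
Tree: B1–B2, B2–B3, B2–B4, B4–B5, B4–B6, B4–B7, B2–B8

Yes; width 4.

Checking the three conditions: (i) the bags cover all of {0, 1, 2, 3, 4, 5, 6, 7, 8, 9, 10, 11}; (ii) for each edge, some bag contains both endpoints; (iii) the bags containing any fixed vertex form a subtree. All hold, so the decomposition is valid with width 5 − 1 = 4.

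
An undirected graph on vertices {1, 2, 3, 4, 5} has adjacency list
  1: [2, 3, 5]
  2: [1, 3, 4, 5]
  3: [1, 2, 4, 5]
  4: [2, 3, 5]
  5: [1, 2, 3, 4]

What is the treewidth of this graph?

A width-3 tree decomposition is:
Bags: B1 = {2, 3, 4, 5}  B2 = {1, 2, 3, 5}
Tree: B1–B2
Each bag holds 4 vertices, so the decomposition has width 3, which upper-bounds the treewidth. On the other hand G contains the 4-clique {1, 2, 3, 5}. A clique must lie in a single bag of any decomposition, so no decomposition can have width below 3. Therefore the treewidth is 3.

3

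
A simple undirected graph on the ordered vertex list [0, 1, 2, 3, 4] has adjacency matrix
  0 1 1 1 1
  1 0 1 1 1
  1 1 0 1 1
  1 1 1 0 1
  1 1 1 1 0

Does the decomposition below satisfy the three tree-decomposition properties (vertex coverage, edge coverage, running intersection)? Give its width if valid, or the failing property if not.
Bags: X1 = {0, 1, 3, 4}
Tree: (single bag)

No — vertex 2 appears in no bag.

A tree decomposition must satisfy three properties: every vertex lies in some bag; for every edge, both endpoints lie together in some bag; and for every vertex, the bags containing it form a connected subtree. Here vertex 2 appears in no bag, so the decomposition is invalid.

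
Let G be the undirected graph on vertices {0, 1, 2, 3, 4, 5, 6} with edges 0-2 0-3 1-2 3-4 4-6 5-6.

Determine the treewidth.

1

A width-1 tree decomposition is:
Bags: B1 = {5, 6}  B2 = {4, 6}  B3 = {3, 4}  B4 = {0, 3}  B5 = {0, 2}  B6 = {1, 2}
Tree: B1–B2, B2–B3, B3–B4, B4–B5, B5–B6
Each bag holds 2 vertices, so the decomposition has width 1, which upper-bounds the treewidth. G has an edge, so its treewidth is at least 1. Hence tw(G) = 1 exactly.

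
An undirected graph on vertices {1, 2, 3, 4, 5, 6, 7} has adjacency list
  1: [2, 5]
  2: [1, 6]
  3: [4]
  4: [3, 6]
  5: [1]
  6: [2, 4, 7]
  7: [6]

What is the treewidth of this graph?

1

A width-1 tree decomposition is:
Bags: B1 = {3, 4}  B2 = {4, 6}  B3 = {2, 6}  B4 = {1, 2}  B5 = {6, 7}  B6 = {1, 5}
Tree: B1–B2, B2–B3, B3–B4, B3–B5, B4–B6
Every bag has size at most 2, so the width is 2 − 1 = 1 and tw(G) ≤ 1. Since G has at least one edge (e.g. 4–3), it is not an edgeless graph, so tw(G) ≥ 1. Therefore the treewidth is 1.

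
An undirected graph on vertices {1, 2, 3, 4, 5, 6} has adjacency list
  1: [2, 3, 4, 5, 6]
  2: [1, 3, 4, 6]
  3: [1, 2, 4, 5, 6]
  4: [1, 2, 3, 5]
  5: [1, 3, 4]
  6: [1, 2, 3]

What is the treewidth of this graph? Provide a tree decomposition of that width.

The largest bag has 4 vertices, giving width 3; this decomposition certifies tw(G) ≤ 3. Conversely, {1, 2, 3, 4} is a clique of size 4, and the vertices of any clique must share a bag in every tree decomposition; so some bag has ≥ 4 vertices and tw(G) ≥ 3. Combining the bounds, tw(G) = 3.

Treewidth 3.
One such decomposition:
Bags: B1 = {1, 2, 3, 4}  B2 = {1, 2, 3, 6}  B3 = {1, 3, 4, 5}
Tree: B1–B2, B1–B3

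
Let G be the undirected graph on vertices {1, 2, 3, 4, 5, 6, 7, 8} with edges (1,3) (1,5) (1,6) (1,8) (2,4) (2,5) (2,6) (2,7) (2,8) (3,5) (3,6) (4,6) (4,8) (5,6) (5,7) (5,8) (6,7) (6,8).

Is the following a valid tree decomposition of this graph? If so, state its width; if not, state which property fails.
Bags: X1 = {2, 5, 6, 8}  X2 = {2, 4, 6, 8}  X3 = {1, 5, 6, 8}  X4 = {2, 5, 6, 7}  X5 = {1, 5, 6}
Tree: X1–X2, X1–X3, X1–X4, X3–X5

No — vertex 3 appears in no bag.

A tree decomposition must satisfy three properties: every vertex lies in some bag; for every edge, both endpoints lie together in some bag; and for every vertex, the bags containing it form a connected subtree. Here vertex 3 appears in no bag, so the decomposition is invalid.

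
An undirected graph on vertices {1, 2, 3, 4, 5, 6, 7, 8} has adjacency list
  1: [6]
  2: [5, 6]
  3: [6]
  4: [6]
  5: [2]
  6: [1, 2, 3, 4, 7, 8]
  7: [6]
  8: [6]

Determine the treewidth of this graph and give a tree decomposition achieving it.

Every bag has size at most 2, so the width is 2 − 1 = 1 and tw(G) ≤ 1. Since G has at least one edge (e.g. 2–6), it is not an edgeless graph, so tw(G) ≥ 1. Hence tw(G) = 1 exactly.

Treewidth 1.
Bags: B1 = {2, 6}  B2 = {6, 7}  B3 = {1, 6}  B4 = {6, 8}  B5 = {4, 6}  B6 = {3, 6}  B7 = {2, 5}
Tree: B1–B2, B1–B3, B2–B4, B1–B5, B2–B6, B1–B7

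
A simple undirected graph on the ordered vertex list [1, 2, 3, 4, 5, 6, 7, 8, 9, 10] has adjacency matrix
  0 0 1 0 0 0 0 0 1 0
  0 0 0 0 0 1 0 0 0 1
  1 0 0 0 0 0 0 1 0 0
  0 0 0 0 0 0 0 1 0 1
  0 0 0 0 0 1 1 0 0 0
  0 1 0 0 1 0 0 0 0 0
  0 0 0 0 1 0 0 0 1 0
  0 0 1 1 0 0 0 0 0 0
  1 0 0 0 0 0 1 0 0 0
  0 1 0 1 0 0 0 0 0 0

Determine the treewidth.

2

A width-2 tree decomposition is:
Bags: B1 = {5, 6, 7}  B2 = {6, 7, 9}  B3 = {1, 6, 9}  B4 = {1, 3, 6}  B5 = {3, 6, 8}  B6 = {4, 6, 8}  B7 = {4, 6, 10}  B8 = {2, 6, 10}
Tree: B1–B2, B2–B3, B3–B4, B4–B5, B5–B6, B6–B7, B7–B8
Every bag has size at most 3, so the width is 3 − 1 = 2 and tw(G) ≤ 2. Since 6–5–7–9–1–3–8–4–10–2–6 is a cycle in G, G is not acyclic. Forests are exactly the graphs of treewidth ≤ 1, so tw(G) ≥ 2. Hence tw(G) = 2 exactly.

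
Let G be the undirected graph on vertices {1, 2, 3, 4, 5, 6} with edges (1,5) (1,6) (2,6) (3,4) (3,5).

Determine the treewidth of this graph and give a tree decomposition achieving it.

The largest bag has 2 vertices, giving width 1; this decomposition certifies tw(G) ≤ 1. Any graph with an edge has treewidth ≥ 1, and G has the edge 4–3. Hence tw(G) = 1 exactly.

Treewidth 1.
Bags: B1 = {3, 4}  B2 = {3, 5}  B3 = {1, 5}  B4 = {1, 6}  B5 = {2, 6}
Tree: B1–B2, B2–B3, B3–B4, B4–B5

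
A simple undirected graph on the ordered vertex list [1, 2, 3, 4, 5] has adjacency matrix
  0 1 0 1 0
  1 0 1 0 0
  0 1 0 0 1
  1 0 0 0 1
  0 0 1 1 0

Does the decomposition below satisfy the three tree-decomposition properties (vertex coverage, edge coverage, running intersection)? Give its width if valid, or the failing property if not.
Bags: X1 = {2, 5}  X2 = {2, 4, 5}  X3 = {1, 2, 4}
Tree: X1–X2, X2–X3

A tree decomposition must satisfy three properties: every vertex lies in some bag; for every edge, both endpoints lie together in some bag; and for every vertex, the bags containing it form a connected subtree. Here vertex 3 appears in no bag, so the decomposition is invalid.

No — vertex 3 appears in no bag.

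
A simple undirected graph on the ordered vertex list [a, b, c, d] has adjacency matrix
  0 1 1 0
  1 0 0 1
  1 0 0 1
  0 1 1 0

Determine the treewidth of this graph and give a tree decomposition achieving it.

Each bag holds 3 vertices, so the decomposition has width 2, which upper-bounds the treewidth. Since d–c–a–b–d is a cycle in G, G is not acyclic. Forests are exactly the graphs of treewidth ≤ 1, so tw(G) ≥ 2. Therefore the treewidth is 2.

Treewidth 2.
One optimal decomposition is:
Bags: B1 = {a, c, d}  B2 = {a, b, d}
Tree: B1–B2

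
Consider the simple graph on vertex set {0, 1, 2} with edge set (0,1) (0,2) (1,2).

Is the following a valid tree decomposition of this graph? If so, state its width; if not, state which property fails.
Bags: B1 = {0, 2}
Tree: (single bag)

No — vertex 1 appears in no bag.

A tree decomposition must satisfy three properties: every vertex lies in some bag; for every edge, both endpoints lie together in some bag; and for every vertex, the bags containing it form a connected subtree. Here vertex 1 appears in no bag, so the decomposition is invalid.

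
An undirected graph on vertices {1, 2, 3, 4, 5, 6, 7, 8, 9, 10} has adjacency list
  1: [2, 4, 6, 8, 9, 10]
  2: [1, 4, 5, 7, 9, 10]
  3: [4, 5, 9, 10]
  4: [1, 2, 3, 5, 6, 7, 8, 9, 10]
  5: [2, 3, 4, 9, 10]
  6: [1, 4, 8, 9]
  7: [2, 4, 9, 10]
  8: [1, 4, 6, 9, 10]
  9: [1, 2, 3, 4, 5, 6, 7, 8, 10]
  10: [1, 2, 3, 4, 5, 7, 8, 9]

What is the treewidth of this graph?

4

A width-4 tree decomposition is:
Bags: B1 = {1, 4, 8, 9, 10}  B2 = {1, 4, 6, 8, 9}  B3 = {1, 2, 4, 9, 10}  B4 = {2, 4, 7, 9, 10}  B5 = {2, 4, 5, 9, 10}  B6 = {3, 4, 5, 9, 10}
Tree: B1–B2, B1–B3, B3–B4, B3–B5, B5–B6
The largest bag has 5 vertices, giving width 4; this decomposition certifies tw(G) ≤ 4. Conversely, {1, 4, 8, 9, 10} is a clique of size 5, and the vertices of any clique must share a bag in every tree decomposition; so some bag has ≥ 5 vertices and tw(G) ≥ 4. Combining the bounds, tw(G) = 4.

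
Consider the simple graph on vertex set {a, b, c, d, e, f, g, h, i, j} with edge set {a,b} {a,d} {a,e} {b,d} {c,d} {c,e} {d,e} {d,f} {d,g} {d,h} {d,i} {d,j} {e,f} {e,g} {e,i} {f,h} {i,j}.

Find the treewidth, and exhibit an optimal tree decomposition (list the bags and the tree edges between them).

Treewidth 2.
One optimal decomposition is:
Bags: B1 = {c, d, e}  B2 = {a, d, e}  B3 = {d, e, g}  B4 = {d, e, f}  B5 = {d, e, i}  B6 = {d, i, j}  B7 = {a, b, d}  B8 = {d, f, h}
Tree: B1–B2, B1–B3, B1–B4, B3–B5, B5–B6, B2–B7, B4–B8

Each bag holds 3 vertices, so the decomposition has width 2, which upper-bounds the treewidth. On the other hand G contains the 3-clique {d, i, j}. A clique must lie in a single bag of any decomposition, so no decomposition can have width below 2. The upper and lower bounds meet at 2, so that is the treewidth.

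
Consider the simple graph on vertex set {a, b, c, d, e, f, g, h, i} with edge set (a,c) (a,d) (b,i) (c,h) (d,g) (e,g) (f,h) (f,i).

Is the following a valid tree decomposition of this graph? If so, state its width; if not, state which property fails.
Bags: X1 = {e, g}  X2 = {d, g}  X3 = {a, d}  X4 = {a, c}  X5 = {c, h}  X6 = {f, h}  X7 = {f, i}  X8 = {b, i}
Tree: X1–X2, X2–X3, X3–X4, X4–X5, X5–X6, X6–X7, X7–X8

Yes; width 1.

Vertex coverage: the bags together contain {a, b, c, d, e, f, g, h, i}, the full vertex set. Edge coverage: each edge of G has both endpoints in at least one bag. Running intersection: for every vertex, the bags containing it form a connected subtree. All three properties hold, so this is a valid tree decomposition of width max|bag| − 1 = 1, and hence tw(G) ≤ 1.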